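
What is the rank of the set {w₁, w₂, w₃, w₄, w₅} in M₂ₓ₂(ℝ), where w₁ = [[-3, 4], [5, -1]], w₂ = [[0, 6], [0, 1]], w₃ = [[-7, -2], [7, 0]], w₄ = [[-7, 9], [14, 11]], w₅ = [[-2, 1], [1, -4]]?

Pass to coordinate vectors with respect to the basis {E₁₁, E₁₂, E₂₁, E₂₂}.
Form the matrix with w₁, w₂, w₃, w₄, w₅ as columns and reduce.
Reduction leaves 4 leading entries, giving rank 4.
(With 5 elements in a 4-dimensional space the rank is at most 4.)

4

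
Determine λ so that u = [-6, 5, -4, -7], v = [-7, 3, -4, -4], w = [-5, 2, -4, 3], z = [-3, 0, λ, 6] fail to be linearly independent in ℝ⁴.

The vectors are dependent exactly when the determinant of the matrix with rows u, v, w, z vanishes.
Cofactor expansion gives det = -96*λ - 252.
Solving -96*λ - 252 = 0 yields λ = -21/8.

λ = -21/8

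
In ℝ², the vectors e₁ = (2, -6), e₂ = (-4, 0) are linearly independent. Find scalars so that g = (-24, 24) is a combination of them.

Write g = a₁e₁ + a₂e₂ and equate components.
The system has the unique solution (a₁, a₂) = (-4, 4).

g = -4e₁ + 4e₂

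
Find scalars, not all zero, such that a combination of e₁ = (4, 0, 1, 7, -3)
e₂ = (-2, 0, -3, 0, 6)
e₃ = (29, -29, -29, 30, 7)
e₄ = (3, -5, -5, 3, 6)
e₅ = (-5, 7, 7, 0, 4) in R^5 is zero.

3e₁ + e₂ - e₃ + 3e₄ - 2e₅ = 0

Set up α₁e₁ + … + α₅e₅ = 0 and solve the homogeneous system.
The free variable yields coefficients (3, 1, -1, 3, -2) (any nonzero multiple also works).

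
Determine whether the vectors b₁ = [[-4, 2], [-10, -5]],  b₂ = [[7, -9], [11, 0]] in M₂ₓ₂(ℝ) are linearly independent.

Write each element as a coordinate vector in ℝ⁴ using {E₁₁, E₁₂, E₂₁, E₂₂}.
Row-reduce the matrix whose columns are b₁, b₂.
The reduction yields 2 nonzero rows, so the rank is 2.
Since rank = 2 (the number of vectors), the set is linearly independent.

linearly independent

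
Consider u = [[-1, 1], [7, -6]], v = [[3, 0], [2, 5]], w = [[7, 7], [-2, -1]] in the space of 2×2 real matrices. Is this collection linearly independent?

linearly independent

Take coordinates with respect to the standard basis {E₁₁, E₁₂, E₂₁, E₂₂}.
Row-reduce the matrix whose columns are u, v, w.
The reduction yields 3 nonzero rows, so the rank is 3.
Since rank = 3 (the number of vectors), the set is linearly independent.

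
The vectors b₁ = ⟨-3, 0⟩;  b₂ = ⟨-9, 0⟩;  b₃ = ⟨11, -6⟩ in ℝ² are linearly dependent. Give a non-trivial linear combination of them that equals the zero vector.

3b₁ - b₂ = 0

Solve the homogeneous system with b₁, b₂, b₃ as columns by row-reducing the coefficient matrix.
A generator of the null space is (3, -1, 0).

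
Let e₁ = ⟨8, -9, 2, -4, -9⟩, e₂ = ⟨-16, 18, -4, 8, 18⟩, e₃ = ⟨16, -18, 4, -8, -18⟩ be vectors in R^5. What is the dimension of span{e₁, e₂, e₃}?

1

Put the 5×3 matrix [e₁|e₂|e₃] into echelon form.
Exactly 1 pivot survives; hence the rank is 1.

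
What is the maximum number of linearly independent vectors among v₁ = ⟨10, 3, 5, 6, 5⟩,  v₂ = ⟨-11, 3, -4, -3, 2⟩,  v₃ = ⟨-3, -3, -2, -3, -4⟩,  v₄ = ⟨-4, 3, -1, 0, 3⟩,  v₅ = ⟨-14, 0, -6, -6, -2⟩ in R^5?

2

Row-reduce the 5×5 matrix with these as rows.
There are 2 pivot columns, so rank = 2.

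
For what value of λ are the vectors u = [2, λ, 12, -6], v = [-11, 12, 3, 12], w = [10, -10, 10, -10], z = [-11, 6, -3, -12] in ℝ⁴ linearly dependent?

The vectors are dependent exactly when the determinant of the matrix with rows u, v, w, z vanishes.
Cofactor expansion gives det = -3300*λ - 7920.
This vanishes exactly when λ = -12/5.

λ = -12/5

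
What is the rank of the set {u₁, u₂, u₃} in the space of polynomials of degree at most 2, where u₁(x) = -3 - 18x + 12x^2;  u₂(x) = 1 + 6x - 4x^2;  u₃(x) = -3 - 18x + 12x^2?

Use coordinates relative to {1, x, x^2}.
Put the 3×3 matrix [u₁|u₂|u₃] into echelon form.
Reduction leaves 1 leading entry, giving rank 1.

rank 1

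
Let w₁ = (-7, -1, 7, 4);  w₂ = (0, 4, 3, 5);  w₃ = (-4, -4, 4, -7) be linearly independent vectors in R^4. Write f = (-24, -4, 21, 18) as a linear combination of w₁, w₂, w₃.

Set up the augmented matrix [w₁ | w₂ | w₃ | f] and row-reduce.
Row-reducing the augmented matrix gives the unique coefficients (α₁, α₂, α₃) = (4, -1, -1).

f = 4w₁ - w₂ - w₃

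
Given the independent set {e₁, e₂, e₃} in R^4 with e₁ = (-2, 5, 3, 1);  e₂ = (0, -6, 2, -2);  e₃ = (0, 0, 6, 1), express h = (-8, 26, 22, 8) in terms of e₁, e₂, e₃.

h = 4e₁ - e₂ + 2e₃

Since e₁, e₂, e₃ are independent, the coefficients expressing h are uniquely determined by a linear system.
Row-reducing the augmented matrix gives the unique coefficients (a₁, a₂, a₃) = (4, -1, 2).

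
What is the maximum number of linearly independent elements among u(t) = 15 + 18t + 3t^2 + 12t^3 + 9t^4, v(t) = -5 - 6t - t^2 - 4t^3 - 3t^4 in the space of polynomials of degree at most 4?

1

Represent each element by its coordinate vector in ℝ⁵.
Row-reduce the 2×5 matrix with these as rows.
Exactly 1 pivot survives; hence the rank is 1.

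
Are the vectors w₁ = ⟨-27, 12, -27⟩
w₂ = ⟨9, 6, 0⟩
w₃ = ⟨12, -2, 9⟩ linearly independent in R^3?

linearly dependent

Place the vectors as rows of a 3×3 matrix and reduce to echelon form.
The reduction yields 2 nonzero rows, so the rank is 2.
Since rank 2 < 3, the set is linearly dependent.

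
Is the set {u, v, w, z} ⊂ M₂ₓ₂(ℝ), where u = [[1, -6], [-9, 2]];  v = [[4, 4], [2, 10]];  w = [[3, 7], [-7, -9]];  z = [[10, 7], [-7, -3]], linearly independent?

Take coordinates with respect to the standard basis {E₁₁, E₁₂, E₂₁, E₂₂}.
The matrix [u|v|w|z] has determinant 7110.
A nonzero determinant means the columns are linearly independent.

linearly independent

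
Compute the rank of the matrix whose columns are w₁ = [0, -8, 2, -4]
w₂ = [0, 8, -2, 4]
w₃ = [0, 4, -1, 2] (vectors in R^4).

1

Put the 4×3 matrix [w₁|w₂|w₃] into echelon form.
There is 1 pivot column, so rank = 1.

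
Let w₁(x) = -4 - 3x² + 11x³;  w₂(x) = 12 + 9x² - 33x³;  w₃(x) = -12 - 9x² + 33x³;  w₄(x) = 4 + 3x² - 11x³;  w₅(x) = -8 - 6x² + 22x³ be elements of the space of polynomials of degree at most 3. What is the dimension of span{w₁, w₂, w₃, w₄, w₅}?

Use coordinates relative to {1, x, …, x³}.
Apply Gaussian elimination to the matrix whose rows are w₁, w₂, w₃, w₄, w₅.
Reduction leaves 1 leading entry, giving rank 1.
(With 5 elements in a 4-dimensional space the rank is at most 4.)

dim = 1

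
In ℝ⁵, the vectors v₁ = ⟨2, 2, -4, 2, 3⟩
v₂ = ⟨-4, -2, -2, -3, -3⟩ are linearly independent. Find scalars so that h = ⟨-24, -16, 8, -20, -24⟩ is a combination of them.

h = -4v₁ + 4v₂

Write h = α₁v₁ + α₂v₂ and equate components.
Row-reducing the augmented matrix gives the unique coefficients (α₁, α₂) = (-4, 4).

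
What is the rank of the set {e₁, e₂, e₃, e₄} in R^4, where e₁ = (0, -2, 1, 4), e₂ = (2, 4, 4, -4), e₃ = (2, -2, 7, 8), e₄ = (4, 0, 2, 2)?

Row-reduce the 4×4 matrix with these as rows.
There are 3 pivot columns, so rank = 3.

rank 3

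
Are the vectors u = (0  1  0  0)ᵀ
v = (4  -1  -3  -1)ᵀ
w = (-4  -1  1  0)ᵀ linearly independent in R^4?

linearly independent

Row-reduce the matrix whose columns are u, v, w.
The reduction yields 3 nonzero rows, so the rank is 3.
Since rank = 3 (the number of vectors), the set is linearly independent.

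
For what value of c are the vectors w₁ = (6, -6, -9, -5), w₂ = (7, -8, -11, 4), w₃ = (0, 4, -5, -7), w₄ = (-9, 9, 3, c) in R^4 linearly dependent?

c = 56

Place the vectors as rows of a 4×4 matrix; dependence ⇔ determinant zero.
Cofactor expansion gives det = 42*c - 2352.
This vanishes exactly when c = 56.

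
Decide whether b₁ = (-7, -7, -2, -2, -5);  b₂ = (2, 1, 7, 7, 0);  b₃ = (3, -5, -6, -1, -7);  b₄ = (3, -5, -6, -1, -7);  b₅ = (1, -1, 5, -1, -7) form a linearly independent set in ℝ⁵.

linearly dependent

Two of the vectors are equal, giving an immediate dependence.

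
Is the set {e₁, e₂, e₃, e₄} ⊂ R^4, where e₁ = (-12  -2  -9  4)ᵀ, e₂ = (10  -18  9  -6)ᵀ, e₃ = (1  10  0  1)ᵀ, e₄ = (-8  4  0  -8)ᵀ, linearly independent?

linearly dependent

The matrix [e₁|e₂|e₃|e₄] has determinant 0.
A zero determinant means the columns are linearly dependent.
Indeed e₁ + e₂ + 2e₃ = 0.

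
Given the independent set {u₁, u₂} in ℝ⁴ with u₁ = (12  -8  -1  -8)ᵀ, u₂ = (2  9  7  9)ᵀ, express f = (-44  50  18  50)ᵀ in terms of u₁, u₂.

f = -4u₁ + 2u₂

Write f = a₁u₁ + a₂u₂ and equate components.
Back-substitution yields (a₁, a₂) = (-4, 2).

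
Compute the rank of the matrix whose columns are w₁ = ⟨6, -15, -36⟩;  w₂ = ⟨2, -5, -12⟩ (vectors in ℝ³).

Put the 3×2 matrix [w₁|w₂] into echelon form.
Exactly 1 pivot survives; hence the rank is 1.

1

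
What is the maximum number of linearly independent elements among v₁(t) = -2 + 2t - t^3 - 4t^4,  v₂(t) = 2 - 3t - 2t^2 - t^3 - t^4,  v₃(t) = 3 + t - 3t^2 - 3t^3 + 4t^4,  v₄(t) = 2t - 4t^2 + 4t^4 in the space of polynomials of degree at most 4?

4

Represent each element by its coordinate vector in ℝ⁵.
Put the 5×4 matrix [v₁|v₂|v₃|v₄] into echelon form.
Reduction leaves 4 leading entries, giving rank 4.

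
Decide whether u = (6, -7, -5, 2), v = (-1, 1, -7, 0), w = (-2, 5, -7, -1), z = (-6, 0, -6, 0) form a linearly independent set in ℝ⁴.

linearly independent

Form the 4×4 matrix with these as columns; its determinant is -18.
A nonzero determinant means the columns are linearly independent.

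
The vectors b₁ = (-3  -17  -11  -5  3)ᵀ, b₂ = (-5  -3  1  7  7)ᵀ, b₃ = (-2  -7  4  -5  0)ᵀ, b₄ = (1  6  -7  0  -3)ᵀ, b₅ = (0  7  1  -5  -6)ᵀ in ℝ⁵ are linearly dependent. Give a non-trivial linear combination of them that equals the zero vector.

Write the vectors as columns of a matrix and find a nonzero vector in its null space.
The free variable yields coefficients (1, 0, -3, -3, 2) (any nonzero multiple also works).

b₁ - 3b₃ - 3b₄ + 2b₅ = 0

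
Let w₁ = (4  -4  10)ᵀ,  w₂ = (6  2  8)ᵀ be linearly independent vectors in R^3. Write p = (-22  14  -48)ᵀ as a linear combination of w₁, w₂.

Write p = a₁w₁ + a₂w₂ and equate components.
Back-substitution yields (a₁, a₂) = (-4, -1).

p = -4w₁ - w₂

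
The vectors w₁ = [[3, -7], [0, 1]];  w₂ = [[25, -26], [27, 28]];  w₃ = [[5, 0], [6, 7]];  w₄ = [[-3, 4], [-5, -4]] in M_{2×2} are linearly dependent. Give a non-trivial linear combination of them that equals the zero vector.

Take coordinates with respect to {E₁₁, E₁₂, E₂₁, E₂₂}.
Row-reduce the matrix with w₁, w₂, w₃, w₄ as columns; the null space gives the coefficients.
One solution (up to scaling) is (2, -1, 2, -3).

2w₁ - w₂ + 2w₃ - 3w₄ = 0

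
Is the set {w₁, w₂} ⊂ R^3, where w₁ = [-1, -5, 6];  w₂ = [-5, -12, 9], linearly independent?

Place the vectors as rows of a 2×3 matrix and reduce to echelon form.
The reduction yields 2 nonzero rows, so the rank is 2.
Since rank = 2 (the number of vectors), the set is linearly independent.

linearly independent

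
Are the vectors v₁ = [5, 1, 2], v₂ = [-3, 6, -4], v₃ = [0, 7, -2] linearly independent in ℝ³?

linearly independent

The matrix [v₁|v₂|v₃] has determinant 32.
A nonzero determinant means the columns are linearly independent.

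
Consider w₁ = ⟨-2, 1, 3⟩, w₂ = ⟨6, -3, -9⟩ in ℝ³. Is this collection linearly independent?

linearly dependent

One vector is a scalar multiple of another, so the set is dependent.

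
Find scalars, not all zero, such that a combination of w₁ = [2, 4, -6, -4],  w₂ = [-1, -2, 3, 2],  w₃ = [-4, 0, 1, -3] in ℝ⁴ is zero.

Set up α₁w₁ + … + α₃w₃ = 0 and solve the homogeneous system.
A generator of the null space is (1, 2, 0).

w₁ + 2w₂ = 0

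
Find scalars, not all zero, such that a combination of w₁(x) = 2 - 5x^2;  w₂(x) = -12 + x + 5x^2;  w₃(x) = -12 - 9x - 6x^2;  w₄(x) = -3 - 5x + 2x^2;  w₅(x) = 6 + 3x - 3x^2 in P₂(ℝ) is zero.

3w₁ + w₂ - w₃ + 2w₄ = 0

Write each element as a vector in ℝ³ using {1, x, x^2}.
Solve the homogeneous system with w₁, w₂, w₃, w₄, w₅ as columns by row-reducing the coefficient matrix.
The free variable yields coefficients (3, 1, -1, 2, 0) (any nonzero multiple also works).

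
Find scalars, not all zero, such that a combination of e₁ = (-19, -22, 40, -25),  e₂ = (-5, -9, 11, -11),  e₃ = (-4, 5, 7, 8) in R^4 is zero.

e₁ - 3e₂ - e₃ = 0

Solve the homogeneous system with e₁, e₂, e₃ as columns by row-reducing the coefficient matrix.
A generator of the null space is (1, -3, -1).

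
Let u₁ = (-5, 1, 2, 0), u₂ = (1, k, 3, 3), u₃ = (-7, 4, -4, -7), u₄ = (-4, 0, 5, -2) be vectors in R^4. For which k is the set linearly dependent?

Dependence holds iff the 4×4 matrix [u₁ u₂ u₃ u₄] is singular.
Cofactor expansion gives det = -187*k - 272.
Solving -187*k - 272 = 0 yields k = -16/11.

k = -16/11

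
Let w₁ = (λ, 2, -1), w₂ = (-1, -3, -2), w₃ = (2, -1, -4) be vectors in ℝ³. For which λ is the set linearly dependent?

Dependence holds iff the 3×3 matrix [w₁ w₂ w₃] is singular.
Expanding, det = 10*λ - 23.
Solving 10*λ - 23 = 0 yields λ = 23/10.

λ = 23/10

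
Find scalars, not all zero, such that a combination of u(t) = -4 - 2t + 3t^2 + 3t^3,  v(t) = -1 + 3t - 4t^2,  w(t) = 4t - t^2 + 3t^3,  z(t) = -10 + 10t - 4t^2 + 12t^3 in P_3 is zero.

2u + 2v + 2w - z = 0

Pass to coordinate vectors relative to the basis {1, t, …, t^3}.
Set up α₁u + … + α₄z = 0 and solve the homogeneous system.
One solution (up to scaling) is (2, 2, 2, -1).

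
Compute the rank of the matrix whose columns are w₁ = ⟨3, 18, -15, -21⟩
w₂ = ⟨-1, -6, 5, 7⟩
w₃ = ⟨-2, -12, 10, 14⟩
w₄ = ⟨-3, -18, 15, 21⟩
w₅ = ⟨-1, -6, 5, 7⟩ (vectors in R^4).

Form the matrix with w₁, w₂, w₃, w₄, w₅ as columns and reduce.
Reduction leaves 1 leading entry, giving rank 1.
(With 5 elements in a 4-dimensional space the rank is at most 4.)

rank 1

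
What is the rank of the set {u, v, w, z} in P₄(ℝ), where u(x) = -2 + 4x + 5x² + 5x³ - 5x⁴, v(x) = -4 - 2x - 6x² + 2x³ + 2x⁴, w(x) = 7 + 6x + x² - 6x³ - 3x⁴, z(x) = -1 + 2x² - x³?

Represent each element by its coordinate vector in ℝ⁵.
Put the 5×4 matrix [u|v|w|z] into echelon form.
Exactly 4 pivots survive; hence the rank is 4.

4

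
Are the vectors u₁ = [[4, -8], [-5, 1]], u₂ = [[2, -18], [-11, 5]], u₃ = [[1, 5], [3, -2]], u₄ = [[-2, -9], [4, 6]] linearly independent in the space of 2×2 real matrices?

Write each element as a coordinate vector in ℝ⁴ using {E₁₁, E₁₂, E₂₁, E₂₂}.
Row-reduce the matrix whose columns are u₁, u₂, u₃, u₄.
The reduction yields 3 nonzero rows, so the rank is 3.
Since rank 3 < 4, the set is linearly dependent.

linearly dependent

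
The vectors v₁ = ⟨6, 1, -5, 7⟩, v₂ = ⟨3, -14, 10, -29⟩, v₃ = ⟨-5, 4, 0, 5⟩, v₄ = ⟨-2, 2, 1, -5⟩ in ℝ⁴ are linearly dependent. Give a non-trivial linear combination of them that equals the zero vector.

2v₁ + v₂ + 3v₃ = 0

Set up α₁v₁ + … + α₄v₄ = 0 and solve the homogeneous system.
A generator of the null space is (2, 1, 3, 0).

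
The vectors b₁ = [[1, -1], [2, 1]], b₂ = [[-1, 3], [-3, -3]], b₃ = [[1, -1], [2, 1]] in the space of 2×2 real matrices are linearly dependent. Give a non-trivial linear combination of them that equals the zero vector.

b₁ - b₃ = 0

Write each element as a vector in ℝ⁴ using {E₁₁, E₁₂, E₂₁, E₂₂}.
Set up α₁b₁ + … + α₃b₃ = 0 and solve the homogeneous system.
The free variable yields coefficients (1, 0, -1) (any nonzero multiple also works).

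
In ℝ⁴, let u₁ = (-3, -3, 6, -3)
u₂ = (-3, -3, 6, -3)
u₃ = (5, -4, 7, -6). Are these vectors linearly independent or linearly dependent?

Two of the vectors are equal, giving an immediate dependence.

linearly dependent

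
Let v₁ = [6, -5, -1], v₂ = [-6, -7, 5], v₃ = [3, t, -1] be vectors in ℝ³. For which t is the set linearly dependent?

t = -1

The set is linearly dependent precisely when det[v₁; v₂; v₃] = 0.
Cofactor expansion gives det = -24*t - 24.
Solving -24*t - 24 = 0 yields t = -1.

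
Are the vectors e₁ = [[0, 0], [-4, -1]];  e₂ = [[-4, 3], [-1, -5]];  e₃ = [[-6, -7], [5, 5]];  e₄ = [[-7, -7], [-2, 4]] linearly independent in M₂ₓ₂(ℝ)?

Write each element as a coordinate vector in ℝ⁴ using {E₁₁, E₁₂, E₂₁, E₂₂}.
Row-reduce the matrix whose columns are e₁, e₂, e₃, e₄.
The reduction yields 4 nonzero rows, so the rank is 4.
Since rank = 4 (the number of vectors), the set is linearly independent.

linearly independent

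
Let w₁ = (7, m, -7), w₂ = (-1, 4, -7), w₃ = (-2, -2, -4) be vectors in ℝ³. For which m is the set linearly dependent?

m = 28

The vectors are dependent exactly when the determinant of the matrix with rows w₁, w₂, w₃ vanishes.
Cofactor expansion gives det = 10*m - 280.
Setting this to zero gives m = 28.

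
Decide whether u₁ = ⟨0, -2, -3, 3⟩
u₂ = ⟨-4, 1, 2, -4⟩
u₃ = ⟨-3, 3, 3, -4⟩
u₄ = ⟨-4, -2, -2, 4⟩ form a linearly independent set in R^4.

linearly independent

Place the vectors as rows of a 4×4 matrix and reduce to echelon form.
The reduction yields 4 nonzero rows, so the rank is 4.
Since rank = 4 (the number of vectors), the set is linearly independent.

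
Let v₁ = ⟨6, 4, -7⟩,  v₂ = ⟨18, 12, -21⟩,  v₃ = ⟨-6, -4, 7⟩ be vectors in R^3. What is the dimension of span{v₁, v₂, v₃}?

1

Apply Gaussian elimination to the matrix whose rows are v₁, v₂, v₃.
Reduction leaves 1 leading entry, giving rank 1.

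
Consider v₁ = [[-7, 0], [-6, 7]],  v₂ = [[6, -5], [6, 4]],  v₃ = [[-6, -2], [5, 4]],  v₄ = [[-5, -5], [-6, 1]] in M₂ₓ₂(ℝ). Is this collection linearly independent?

Write each element as a coordinate vector in ℝ⁴ using {E₁₁, E₁₂, E₂₁, E₂₂}.
The matrix [v₁|v₂|v₃|v₄] has determinant -5342.
A nonzero determinant means the columns are linearly independent.

linearly independent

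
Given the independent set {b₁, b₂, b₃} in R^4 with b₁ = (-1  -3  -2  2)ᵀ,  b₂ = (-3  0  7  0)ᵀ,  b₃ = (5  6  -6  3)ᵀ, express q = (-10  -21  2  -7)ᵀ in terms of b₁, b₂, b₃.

Set up the augmented matrix [b₁ | b₂ | b₃ | q] and row-reduce.
Back-substitution yields (a₁, a₂, a₃) = (1, -2, -3).

q = b₁ - 2b₂ - 3b₃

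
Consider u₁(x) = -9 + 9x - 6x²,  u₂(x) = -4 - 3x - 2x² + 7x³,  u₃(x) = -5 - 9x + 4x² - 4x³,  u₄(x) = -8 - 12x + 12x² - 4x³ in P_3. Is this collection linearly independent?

Write each element as a coordinate vector in ℝ⁴ using {1, x, …, x³}.
Form the 4×4 matrix with these as columns; its determinant is 8424.
A nonzero determinant means the columns are linearly independent.

linearly independent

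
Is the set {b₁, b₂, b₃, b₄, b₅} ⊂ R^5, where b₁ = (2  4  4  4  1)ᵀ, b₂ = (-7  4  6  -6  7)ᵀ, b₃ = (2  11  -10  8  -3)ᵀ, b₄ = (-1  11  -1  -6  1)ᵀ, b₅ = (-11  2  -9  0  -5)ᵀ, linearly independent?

Form the 5×5 matrix with these as columns; its determinant is -77462.
A nonzero determinant means the columns are linearly independent.

linearly independent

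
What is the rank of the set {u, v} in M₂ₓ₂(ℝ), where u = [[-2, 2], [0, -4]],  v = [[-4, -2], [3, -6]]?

2

Pass to coordinate vectors with respect to the basis {E₁₁, E₁₂, E₂₁, E₂₂}.
Put the 4×2 matrix [u|v] into echelon form.
There are 2 pivot columns, so rank = 2.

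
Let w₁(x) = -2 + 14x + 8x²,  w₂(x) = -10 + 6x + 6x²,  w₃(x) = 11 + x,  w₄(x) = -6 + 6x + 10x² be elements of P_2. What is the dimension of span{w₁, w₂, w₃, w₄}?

Pass to coordinate vectors with respect to the basis {1, x, x²}.
Row-reduce the 4×3 matrix with these as rows.
The echelon form has 3 nonzero rows, so the rank is 3.
(With 4 elements in a 3-dimensional space the rank is at most 3.)

3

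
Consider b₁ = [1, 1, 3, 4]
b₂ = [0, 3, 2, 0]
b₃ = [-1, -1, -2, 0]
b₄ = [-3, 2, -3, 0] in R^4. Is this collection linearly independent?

linearly independent

Place the vectors as rows of a 4×4 matrix and reduce to echelon form.
The reduction yields 4 nonzero rows, so the rank is 4.
Since rank = 4 (the number of vectors), the set is linearly independent.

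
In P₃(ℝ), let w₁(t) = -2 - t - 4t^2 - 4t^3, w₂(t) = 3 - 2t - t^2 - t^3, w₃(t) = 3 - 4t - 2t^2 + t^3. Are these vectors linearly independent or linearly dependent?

Take coordinates with respect to the standard basis {1, t, …, t^3}.
Place the vectors as rows of a 3×4 matrix and reduce to echelon form.
The reduction yields 3 nonzero rows, so the rank is 3.
Since rank = 3 (the number of vectors), the set is linearly independent.

linearly independent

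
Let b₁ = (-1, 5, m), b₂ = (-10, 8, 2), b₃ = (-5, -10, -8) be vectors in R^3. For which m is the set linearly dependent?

Place the vectors as rows of a 3×3 matrix; dependence ⇔ determinant zero.
The determinant works out to 140*m - 406.
Setting this to zero gives m = 29/10.

m = 29/10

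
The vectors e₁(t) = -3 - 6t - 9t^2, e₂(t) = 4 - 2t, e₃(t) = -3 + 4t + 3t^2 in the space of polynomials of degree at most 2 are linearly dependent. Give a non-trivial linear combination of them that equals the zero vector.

e₁ + 3e₂ + 3e₃ = 0

Write each element as a vector in ℝ³ using {1, t, t^2}.
Set up α₁e₁ + … + α₃e₃ = 0 and solve the homogeneous system.
A generator of the null space is (1, 3, 3).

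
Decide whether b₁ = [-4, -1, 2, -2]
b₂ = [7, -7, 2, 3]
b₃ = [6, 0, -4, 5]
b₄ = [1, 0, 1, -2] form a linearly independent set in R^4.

linearly independent

Row-reduce the matrix whose columns are b₁, b₂, b₃, b₄.
The reduction yields 4 nonzero rows, so the rank is 4.
Since rank = 4 (the number of vectors), the set is linearly independent.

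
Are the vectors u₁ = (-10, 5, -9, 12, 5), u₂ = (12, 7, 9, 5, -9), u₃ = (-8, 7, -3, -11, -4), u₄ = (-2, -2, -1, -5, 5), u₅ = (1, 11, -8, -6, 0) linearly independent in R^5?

linearly independent

Place the vectors as rows of a 5×5 matrix and reduce to echelon form.
The reduction yields 5 nonzero rows, so the rank is 5.
Since rank = 5 (the number of vectors), the set is linearly independent.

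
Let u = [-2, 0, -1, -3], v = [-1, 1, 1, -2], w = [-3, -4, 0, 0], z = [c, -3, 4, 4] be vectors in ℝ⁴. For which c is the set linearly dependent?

c = -1/4

Dependence holds iff the 4×4 matrix [u v w z] is singular.
Expanding, det = 20*c + 5.
This vanishes exactly when c = -1/4.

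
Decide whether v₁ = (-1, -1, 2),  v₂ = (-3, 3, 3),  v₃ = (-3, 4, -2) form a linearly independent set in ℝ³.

linearly independent

The matrix [v₁|v₂|v₃] has determinant 27.
A nonzero determinant means the columns are linearly independent.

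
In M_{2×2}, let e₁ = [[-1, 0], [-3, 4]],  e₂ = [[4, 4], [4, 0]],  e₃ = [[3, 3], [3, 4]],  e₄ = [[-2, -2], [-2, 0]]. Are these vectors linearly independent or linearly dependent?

linearly dependent

Write each element as a coordinate vector in ℝ⁴ using {E₁₁, E₁₂, E₂₁, E₂₂}.
One vector is a scalar multiple of another, so the set is dependent.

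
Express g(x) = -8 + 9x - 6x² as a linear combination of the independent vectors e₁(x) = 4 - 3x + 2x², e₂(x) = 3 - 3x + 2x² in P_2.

g = e₁ - 4e₂

Identify each element with its coordinate vector in ℝ³ via {1, x, x²}.
Write g = α₁e₁ + α₂e₂ and equate components.
The system has the unique solution (α₁, α₂) = (1, -4).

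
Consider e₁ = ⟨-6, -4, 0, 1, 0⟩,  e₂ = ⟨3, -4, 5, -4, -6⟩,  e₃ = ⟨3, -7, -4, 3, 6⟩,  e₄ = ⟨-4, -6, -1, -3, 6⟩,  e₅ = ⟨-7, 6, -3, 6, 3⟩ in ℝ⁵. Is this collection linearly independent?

Form the 5×5 matrix with these as columns; its determinant is 5667.
A nonzero determinant means the columns are linearly independent.

linearly independent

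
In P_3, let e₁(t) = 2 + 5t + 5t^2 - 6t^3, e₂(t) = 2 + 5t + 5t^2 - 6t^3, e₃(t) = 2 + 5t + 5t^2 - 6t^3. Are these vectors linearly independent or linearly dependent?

linearly dependent

Take coordinates with respect to the standard basis {1, t, …, t^3}.
Two of the vectors are equal, giving an immediate dependence.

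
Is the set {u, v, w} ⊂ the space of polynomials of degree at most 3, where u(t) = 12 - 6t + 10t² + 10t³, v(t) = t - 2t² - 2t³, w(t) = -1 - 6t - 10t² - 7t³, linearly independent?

linearly independent

Take coordinates with respect to the standard basis {1, t, …, t³}.
Row-reduce the matrix whose columns are u, v, w.
The reduction yields 3 nonzero rows, so the rank is 3.
Since rank = 3 (the number of vectors), the set is linearly independent.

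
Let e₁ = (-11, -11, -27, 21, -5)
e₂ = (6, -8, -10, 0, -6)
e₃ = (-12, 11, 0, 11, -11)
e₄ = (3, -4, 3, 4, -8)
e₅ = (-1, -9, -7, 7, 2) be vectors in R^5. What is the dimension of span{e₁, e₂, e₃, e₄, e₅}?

dim = 4

Row-reduce the 5×5 matrix with these as rows.
There are 4 pivot columns, so rank = 4.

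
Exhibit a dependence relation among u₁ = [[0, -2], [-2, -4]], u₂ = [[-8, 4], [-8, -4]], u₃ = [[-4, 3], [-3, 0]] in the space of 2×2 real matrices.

Pass to coordinate vectors relative to the basis {E₁₁, E₁₂, E₂₁, E₂₂}.
Write the vectors as columns of a matrix and find a nonzero vector in its null space.
One solution (up to scaling) is (1, -1, 2).

u₁ - u₂ + 2u₃ = 0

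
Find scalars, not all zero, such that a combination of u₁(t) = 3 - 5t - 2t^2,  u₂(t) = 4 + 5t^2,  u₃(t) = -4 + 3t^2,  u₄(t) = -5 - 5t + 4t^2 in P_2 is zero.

Write each element as a vector in ℝ³ using {1, t, t^2}.
Set up α₁u₁ + … + α₄u₄ = 0 and solve the homogeneous system.
The free variable yields coefficients (1, 0, 2, -1) (any nonzero multiple also works).

u₁ + 2u₃ - u₄ = 0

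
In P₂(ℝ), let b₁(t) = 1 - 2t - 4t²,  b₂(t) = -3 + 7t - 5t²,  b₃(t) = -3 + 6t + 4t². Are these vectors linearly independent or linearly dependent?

linearly independent

Write each element as a coordinate vector in ℝ³ using {1, t, t²}.
Place the vectors as rows of a 3×3 matrix and reduce to echelon form.
The reduction yields 3 nonzero rows, so the rank is 3.
Since rank = 3 (the number of vectors), the set is linearly independent.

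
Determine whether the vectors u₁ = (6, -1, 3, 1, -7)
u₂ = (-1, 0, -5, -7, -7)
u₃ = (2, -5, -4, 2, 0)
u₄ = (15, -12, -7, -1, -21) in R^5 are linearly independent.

Place the vectors as rows of a 4×5 matrix and reduce to echelon form.
The reduction yields 3 nonzero rows, so the rank is 3.
Since rank 3 < 4, the set is linearly dependent.

linearly dependent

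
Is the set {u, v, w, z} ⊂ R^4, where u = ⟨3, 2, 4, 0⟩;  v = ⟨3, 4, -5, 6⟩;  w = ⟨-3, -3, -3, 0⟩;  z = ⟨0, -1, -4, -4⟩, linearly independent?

linearly independent

Row-reduce the matrix whose columns are u, v, w, z.
The reduction yields 4 nonzero rows, so the rank is 4.
Since rank = 4 (the number of vectors), the set is linearly independent.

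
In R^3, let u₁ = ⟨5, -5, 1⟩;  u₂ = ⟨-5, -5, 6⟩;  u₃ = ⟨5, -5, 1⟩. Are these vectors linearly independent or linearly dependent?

linearly dependent

Two of the vectors are equal, giving an immediate dependence.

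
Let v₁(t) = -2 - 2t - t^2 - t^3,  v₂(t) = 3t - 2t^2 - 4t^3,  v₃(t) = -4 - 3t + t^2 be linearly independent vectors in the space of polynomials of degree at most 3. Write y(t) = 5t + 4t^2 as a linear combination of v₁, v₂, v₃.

y = -4v₁ + v₂ + 2v₃

Identify each element with its coordinate vector in ℝ⁴ via {1, t, …, t^3}.
Write y = α₁v₁ + … + α₃v₃ and equate components.
Row-reducing the augmented matrix gives the unique coefficients (α₁, α₂, α₃) = (-4, 1, 2).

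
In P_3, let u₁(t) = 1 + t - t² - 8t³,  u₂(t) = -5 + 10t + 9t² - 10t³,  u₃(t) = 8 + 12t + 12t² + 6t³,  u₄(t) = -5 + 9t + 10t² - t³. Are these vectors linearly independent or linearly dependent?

linearly independent

Write each element as a coordinate vector in ℝ⁴ using {1, t, …, t³}.
Row-reduce the matrix whose columns are u₁, u₂, u₃, u₄.
The reduction yields 4 nonzero rows, so the rank is 4.
Since rank = 4 (the number of vectors), the set is linearly independent.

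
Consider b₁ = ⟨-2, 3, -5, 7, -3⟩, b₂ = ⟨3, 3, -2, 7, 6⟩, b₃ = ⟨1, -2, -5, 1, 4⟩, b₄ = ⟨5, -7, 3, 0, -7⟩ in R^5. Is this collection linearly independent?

Row-reduce the matrix whose columns are b₁, b₂, b₃, b₄.
The reduction yields 4 nonzero rows, so the rank is 4.
Since rank = 4 (the number of vectors), the set is linearly independent.

linearly independent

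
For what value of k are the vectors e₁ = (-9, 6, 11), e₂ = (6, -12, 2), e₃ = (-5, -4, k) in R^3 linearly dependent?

k = 44/3

The set is linearly dependent precisely when det[e₁; e₂; e₃] = 0.
Expanding, det = 72*k - 1056.
Solving 72*k - 1056 = 0 yields k = 44/3.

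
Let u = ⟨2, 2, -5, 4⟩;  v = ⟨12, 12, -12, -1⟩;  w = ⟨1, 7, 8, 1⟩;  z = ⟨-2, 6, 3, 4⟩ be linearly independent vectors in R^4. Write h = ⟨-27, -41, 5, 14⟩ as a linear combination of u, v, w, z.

h = 4u - 3v - w - z

Since u, v, w, z are independent, the coefficients expressing h are uniquely determined by a linear system.
Back-substitution yields (a₁, …, a₄) = (4, -3, -1, -1).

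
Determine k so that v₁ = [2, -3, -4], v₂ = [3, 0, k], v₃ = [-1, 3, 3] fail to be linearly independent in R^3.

The vectors are dependent exactly when the determinant of the matrix with rows v₁, v₂, v₃ vanishes.
Cofactor expansion gives det = -3*k - 9.
Solving -3*k - 9 = 0 yields k = -3.

k = -3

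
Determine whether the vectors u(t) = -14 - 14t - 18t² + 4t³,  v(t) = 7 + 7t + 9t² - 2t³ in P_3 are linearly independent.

Take coordinates with respect to the standard basis {1, t, …, t³}.
Place the vectors as rows of a 2×4 matrix and reduce to echelon form.
The reduction yields 1 nonzero row, so the rank is 1.
Since rank 1 < 2, the set is linearly dependent.

linearly dependent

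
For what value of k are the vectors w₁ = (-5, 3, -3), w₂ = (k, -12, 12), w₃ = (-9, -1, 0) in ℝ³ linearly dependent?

Place the vectors as rows of a 3×3 matrix; dependence ⇔ determinant zero.
Expanding, det = 3*k - 60.
Solving 3*k - 60 = 0 yields k = 20.

k = 20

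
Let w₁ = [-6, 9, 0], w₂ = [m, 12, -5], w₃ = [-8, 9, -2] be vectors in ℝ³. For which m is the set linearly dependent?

m = -13

The vectors are dependent exactly when the determinant of the matrix with rows w₁, w₂, w₃ vanishes.
Cofactor expansion gives det = 18*m + 234.
Setting this to zero gives m = -13.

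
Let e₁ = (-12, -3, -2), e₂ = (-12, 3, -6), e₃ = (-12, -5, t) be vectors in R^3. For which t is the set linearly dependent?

Dependence holds iff the 3×3 matrix [e₁ e₂ e₃] is singular.
Cofactor expansion gives det = -72*t - 48.
Setting this to zero gives t = -2/3.

t = -2/3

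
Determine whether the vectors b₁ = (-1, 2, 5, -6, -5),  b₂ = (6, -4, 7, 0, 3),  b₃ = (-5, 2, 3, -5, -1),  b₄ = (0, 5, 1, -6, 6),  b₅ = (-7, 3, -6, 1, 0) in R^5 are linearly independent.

linearly independent

The matrix [b₁|b₂|b₃|b₄|b₅] has determinant 1647.
A nonzero determinant means the columns are linearly independent.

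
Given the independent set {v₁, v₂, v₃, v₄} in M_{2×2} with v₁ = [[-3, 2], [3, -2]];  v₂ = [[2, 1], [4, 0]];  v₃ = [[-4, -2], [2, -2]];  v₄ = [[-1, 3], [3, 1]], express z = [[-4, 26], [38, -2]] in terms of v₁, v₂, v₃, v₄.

Take coordinate vectors relative to {E₁₁, E₁₂, E₂₁, E₂₂}.
Write z = α₁v₁ + … + α₄v₄ and equate components.
Row-reducing the augmented matrix gives the unique coefficients (α₁, …, α₄) = (4, 4, -1, 4).

z = 4v₁ + 4v₂ - v₃ + 4v₄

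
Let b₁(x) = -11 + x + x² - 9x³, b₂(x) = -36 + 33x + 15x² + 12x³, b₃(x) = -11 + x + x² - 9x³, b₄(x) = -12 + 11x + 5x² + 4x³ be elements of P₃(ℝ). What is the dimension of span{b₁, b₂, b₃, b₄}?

dim = 2

Use coordinates relative to {1, x, …, x³}.
Row-reduce the 4×4 matrix with these as rows.
Reduction leaves 2 leading entries, giving rank 2.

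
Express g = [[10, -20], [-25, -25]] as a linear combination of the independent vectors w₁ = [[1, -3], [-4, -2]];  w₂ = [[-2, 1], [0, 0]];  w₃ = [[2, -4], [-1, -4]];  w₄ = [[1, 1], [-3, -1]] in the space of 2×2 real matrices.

Take coordinate vectors relative to {E₁₁, E₁₂, E₂₁, E₂₂}.
Solve the system with w₁, w₂, w₃, w₄ as columns and g as the right-hand side.
Row-reducing the augmented matrix gives the unique coefficients (c₁, …, c₄) = (3, 2, 4, 3).

g = 3w₁ + 2w₂ + 4w₃ + 3w₄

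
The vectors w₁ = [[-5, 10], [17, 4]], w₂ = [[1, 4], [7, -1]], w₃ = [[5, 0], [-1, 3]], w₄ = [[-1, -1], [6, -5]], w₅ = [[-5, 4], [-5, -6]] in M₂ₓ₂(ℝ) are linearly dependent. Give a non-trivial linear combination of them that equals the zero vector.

w₁ - 3w₂ + 3w₃ + 2w₄ + w₅ = 0

Write each element as a vector in ℝ⁴ using {E₁₁, E₁₂, E₂₁, E₂₂}.
Set up α₁w₁ + … + α₅w₅ = 0 and solve the homogeneous system.
The free variable yields coefficients (1, -3, 3, 2, 1) (any nonzero multiple also works).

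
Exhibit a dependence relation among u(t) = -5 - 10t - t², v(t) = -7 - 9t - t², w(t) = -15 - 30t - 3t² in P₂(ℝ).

Pass to coordinate vectors relative to the basis {1, t, t²}.
Set up α₁u + … + α₃w = 0 and solve the homogeneous system.
One solution (up to scaling) is (3, 0, -1).

3u - w = 0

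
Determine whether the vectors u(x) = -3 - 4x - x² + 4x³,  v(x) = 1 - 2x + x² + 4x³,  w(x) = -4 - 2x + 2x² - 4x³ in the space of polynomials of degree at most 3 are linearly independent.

linearly independent

Take coordinates with respect to the standard basis {1, x, …, x³}.
Place the vectors as rows of a 3×4 matrix and reduce to echelon form.
The reduction yields 3 nonzero rows, so the rank is 3.
Since rank = 3 (the number of vectors), the set is linearly independent.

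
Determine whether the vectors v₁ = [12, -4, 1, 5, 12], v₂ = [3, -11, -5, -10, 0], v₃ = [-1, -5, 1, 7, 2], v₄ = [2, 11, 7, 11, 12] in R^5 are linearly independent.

linearly independent

Place the vectors as rows of a 4×5 matrix and reduce to echelon form.
The reduction yields 4 nonzero rows, so the rank is 4.
Since rank = 4 (the number of vectors), the set is linearly independent.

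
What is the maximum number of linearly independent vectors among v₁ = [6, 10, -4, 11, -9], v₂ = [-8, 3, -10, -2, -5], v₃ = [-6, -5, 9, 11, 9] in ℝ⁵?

Put the 5×3 matrix [v₁|v₂|v₃] into echelon form.
Reduction leaves 3 leading entries, giving rank 3.

3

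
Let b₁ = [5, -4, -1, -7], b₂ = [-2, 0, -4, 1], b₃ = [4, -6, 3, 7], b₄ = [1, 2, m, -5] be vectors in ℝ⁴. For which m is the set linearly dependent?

The vectors are dependent exactly when the determinant of the matrix with rows b₁, b₂, b₃, b₄ vanishes.
Cofactor expansion gives det = 126*m - 324.
Setting this to zero gives m = 18/7.

m = 18/7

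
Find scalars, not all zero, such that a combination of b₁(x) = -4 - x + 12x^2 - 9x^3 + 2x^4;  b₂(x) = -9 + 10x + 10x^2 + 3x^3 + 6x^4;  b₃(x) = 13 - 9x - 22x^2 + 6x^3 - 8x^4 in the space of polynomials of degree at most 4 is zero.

b₁ + b₂ + b₃ = 0

Take coordinates with respect to {1, x, …, x^4}.
Write the vectors as columns of a matrix and find a nonzero vector in its null space.
The free variable yields coefficients (1, 1, 1) (any nonzero multiple also works).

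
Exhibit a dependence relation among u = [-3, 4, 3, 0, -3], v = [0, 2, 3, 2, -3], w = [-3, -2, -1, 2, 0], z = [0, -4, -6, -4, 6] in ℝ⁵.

Row-reduce the matrix with u, v, w, z as columns; the null space gives the coefficients.
One solution (up to scaling) is (0, 2, 0, 1).

2v + z = 0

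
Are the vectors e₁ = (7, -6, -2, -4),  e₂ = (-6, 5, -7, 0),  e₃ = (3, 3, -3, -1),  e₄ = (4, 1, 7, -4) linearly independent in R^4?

Row-reduce the matrix whose columns are e₁, e₂, e₃, e₄.
The reduction yields 4 nonzero rows, so the rank is 4.
Since rank = 4 (the number of vectors), the set is linearly independent.

linearly independent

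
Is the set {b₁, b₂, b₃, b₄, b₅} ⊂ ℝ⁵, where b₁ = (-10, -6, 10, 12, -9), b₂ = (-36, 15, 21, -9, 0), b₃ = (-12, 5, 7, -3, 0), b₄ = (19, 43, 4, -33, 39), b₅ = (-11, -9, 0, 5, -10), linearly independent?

linearly dependent

One vector is a scalar multiple of another, so the set is dependent.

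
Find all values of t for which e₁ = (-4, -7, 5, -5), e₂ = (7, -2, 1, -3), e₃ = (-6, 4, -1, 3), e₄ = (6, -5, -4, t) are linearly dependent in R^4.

t = 2

The vectors are dependent exactly when the determinant of the matrix with rows e₁, e₂, e₃, e₄ vanishes.
Cofactor expansion gives det = 81*t - 162.
Setting this to zero gives t = 2.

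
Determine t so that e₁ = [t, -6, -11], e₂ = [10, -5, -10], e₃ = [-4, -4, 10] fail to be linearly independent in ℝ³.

The set is linearly dependent precisely when det[e₁; e₂; e₃] = 0.
Expanding, det = 1020 - 90*t.
Solving 1020 - 90*t = 0 yields t = 34/3.

t = 34/3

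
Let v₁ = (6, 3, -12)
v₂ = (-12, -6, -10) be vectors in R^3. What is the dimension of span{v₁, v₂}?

2

Put the 3×2 matrix [v₁|v₂] into echelon form.
The echelon form has 2 nonzero rows, so the rank is 2.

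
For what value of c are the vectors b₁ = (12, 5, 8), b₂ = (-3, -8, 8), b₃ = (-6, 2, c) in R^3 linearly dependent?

Place the vectors as rows of a 3×3 matrix; dependence ⇔ determinant zero.
Expanding, det = -81*c - 864.
Setting this to zero gives c = -32/3.

c = -32/3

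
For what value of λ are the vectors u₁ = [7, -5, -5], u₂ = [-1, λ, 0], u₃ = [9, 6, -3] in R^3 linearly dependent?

λ = -15/8

The vectors are dependent exactly when the determinant of the matrix with rows u₁, u₂, u₃ vanishes.
Expanding, det = 24*λ + 45.
Solving 24*λ + 45 = 0 yields λ = -15/8.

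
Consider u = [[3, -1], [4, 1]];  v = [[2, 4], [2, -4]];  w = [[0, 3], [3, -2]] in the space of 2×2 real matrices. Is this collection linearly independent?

linearly independent

Write each element as a coordinate vector in ℝ⁴ using {E₁₁, E₁₂, E₂₁, E₂₂}.
Row-reduce the matrix whose columns are u, v, w.
The reduction yields 3 nonzero rows, so the rank is 3.
Since rank = 3 (the number of vectors), the set is linearly independent.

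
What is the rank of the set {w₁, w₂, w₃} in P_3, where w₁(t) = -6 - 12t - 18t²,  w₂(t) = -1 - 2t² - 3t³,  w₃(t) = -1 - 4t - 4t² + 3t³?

Use coordinates relative to {1, t, …, t³}.
Apply Gaussian elimination to the matrix whose rows are w₁, w₂, w₃.
There are 2 pivot columns, so rank = 2.

2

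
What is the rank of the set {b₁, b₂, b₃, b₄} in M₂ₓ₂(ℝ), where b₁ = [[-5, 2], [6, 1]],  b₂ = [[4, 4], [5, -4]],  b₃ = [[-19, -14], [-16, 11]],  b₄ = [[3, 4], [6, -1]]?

3

Represent each element by its coordinate vector in ℝ⁴.
Put the 4×4 matrix [b₁|b₂|b₃|b₄] into echelon form.
Exactly 3 pivots survive; hence the rank is 3.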